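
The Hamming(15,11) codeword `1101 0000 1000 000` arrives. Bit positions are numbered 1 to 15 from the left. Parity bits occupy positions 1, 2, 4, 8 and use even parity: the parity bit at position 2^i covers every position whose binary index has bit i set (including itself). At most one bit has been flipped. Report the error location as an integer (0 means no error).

s1: b1⊕b3⊕b5⊕b7⊕b9⊕b11⊕b13⊕b15 = 1⊕0⊕0⊕0⊕1⊕0⊕0⊕0 = 0
s2: b2⊕b3⊕b6⊕b7⊕b10⊕b11⊕b14⊕b15 = 1⊕0⊕0⊕0⊕0⊕0⊕0⊕0 = 1
s4: b4⊕b5⊕b6⊕b7⊕b12⊕b13⊕b14⊕b15 = 1⊕0⊕0⊕0⊕0⊕0⊕0⊕0 = 1
s8: b8⊕b9⊕b10⊕b11⊕b12⊕b13⊕b14⊕b15 = 0⊕1⊕0⊕0⊕0⊕0⊕0⊕0 = 1
Syndrome (s8...s1) = 1110 → position 14.

14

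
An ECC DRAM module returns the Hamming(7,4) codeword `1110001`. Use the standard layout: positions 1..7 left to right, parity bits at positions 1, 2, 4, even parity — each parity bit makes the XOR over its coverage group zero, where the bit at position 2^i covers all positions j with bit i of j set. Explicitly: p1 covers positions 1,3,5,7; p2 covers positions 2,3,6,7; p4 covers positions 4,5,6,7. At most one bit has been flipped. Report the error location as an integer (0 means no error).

7

s1: b1⊕b3⊕b5⊕b7 = 1⊕1⊕0⊕1 = 1
s2: b2⊕b3⊕b6⊕b7 = 1⊕1⊕0⊕1 = 1
s4: b4⊕b5⊕b6⊕b7 = 0⊕0⊕0⊕1 = 1
Syndrome (s4...s1) = 111 → position 7.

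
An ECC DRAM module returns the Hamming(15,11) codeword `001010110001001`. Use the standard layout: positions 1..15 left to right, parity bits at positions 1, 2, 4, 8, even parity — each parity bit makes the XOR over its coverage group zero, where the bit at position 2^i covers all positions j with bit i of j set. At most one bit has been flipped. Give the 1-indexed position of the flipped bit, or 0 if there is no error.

s1: b1⊕b3⊕b5⊕b7⊕b9⊕b11⊕b13⊕b15 = 0⊕1⊕1⊕1⊕0⊕0⊕0⊕1 = 0
s2: b2⊕b3⊕b6⊕b7⊕b10⊕b11⊕b14⊕b15 = 0⊕1⊕0⊕1⊕0⊕0⊕0⊕1 = 1
s4: b4⊕b5⊕b6⊕b7⊕b12⊕b13⊕b14⊕b15 = 0⊕1⊕0⊕1⊕1⊕0⊕0⊕1 = 0
s8: b8⊕b9⊕b10⊕b11⊕b12⊕b13⊕b14⊕b15 = 1⊕0⊕0⊕0⊕1⊕0⊕0⊕1 = 1
Syndrome (s8...s1) = 1010 → position 10.

10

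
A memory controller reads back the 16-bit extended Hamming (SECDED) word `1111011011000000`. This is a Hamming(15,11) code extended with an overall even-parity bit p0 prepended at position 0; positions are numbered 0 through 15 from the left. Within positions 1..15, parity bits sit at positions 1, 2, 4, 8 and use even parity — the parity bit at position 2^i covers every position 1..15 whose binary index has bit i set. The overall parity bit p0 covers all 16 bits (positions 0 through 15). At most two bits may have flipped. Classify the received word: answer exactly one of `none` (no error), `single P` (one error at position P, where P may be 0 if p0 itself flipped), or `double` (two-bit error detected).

double

s1: b1⊕b3⊕b5⊕b7⊕b9⊕b11⊕b13⊕b15 = 1⊕1⊕1⊕0⊕1⊕0⊕0⊕0 = 0
s2: b2⊕b3⊕b6⊕b7⊕b10⊕b11⊕b14⊕b15 = 1⊕1⊕1⊕0⊕0⊕0⊕0⊕0 = 1
s4: b4⊕b5⊕b6⊕b7⊕b12⊕b13⊕b14⊕b15 = 0⊕1⊕1⊕0⊕0⊕0⊕0⊕0 = 0
s8: b8⊕b9⊕b10⊕b11⊕b12⊕b13⊕b14⊕b15 = 1⊕1⊕0⊕0⊕0⊕0⊕0⊕0 = 0
Syndrome (s8...s1) = 0010 → position 2.
Overall parity (XOR of all 16 bits, including p0): 1⊕1⊕1⊕1⊕0⊕1⊕1⊕0⊕1⊕1⊕0⊕0⊕0⊕0⊕0⊕0 = 0
Overall=0, syndrome position=2 → double-bit error detected (uncorrectable).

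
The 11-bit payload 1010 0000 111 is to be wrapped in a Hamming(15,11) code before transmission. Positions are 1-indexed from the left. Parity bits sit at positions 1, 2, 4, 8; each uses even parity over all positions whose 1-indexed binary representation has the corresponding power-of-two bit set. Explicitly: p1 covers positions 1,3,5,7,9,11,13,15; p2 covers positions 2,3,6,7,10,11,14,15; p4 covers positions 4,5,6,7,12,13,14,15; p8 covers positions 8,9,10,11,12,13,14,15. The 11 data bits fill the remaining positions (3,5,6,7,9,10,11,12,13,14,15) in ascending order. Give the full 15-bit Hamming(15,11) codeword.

101001010000111

Place data bits at non-power-of-two positions: b3=1, b5=0, b6=1, b7=0, b9=0, b10=0, b11=0, b12=0, b13=1, b14=1, b15=1.
p1 = XOR of data positions {3,5,7,9,11,13,15} = 1⊕0⊕0⊕0⊕0⊕1⊕1 = 1
p2 = XOR of data positions {3,6,7,10,11,14,15} = 1⊕1⊕0⊕0⊕0⊕1⊕1 = 0
p4 = XOR of data positions {5,6,7,12,13,14,15} = 0⊕1⊕0⊕0⊕1⊕1⊕1 = 0
p8 = XOR of data positions {9,10,11,12,13,14,15} = 0⊕0⊕0⊕0⊕1⊕1⊕1 = 1
Codeword b1..b15 = 101001010000111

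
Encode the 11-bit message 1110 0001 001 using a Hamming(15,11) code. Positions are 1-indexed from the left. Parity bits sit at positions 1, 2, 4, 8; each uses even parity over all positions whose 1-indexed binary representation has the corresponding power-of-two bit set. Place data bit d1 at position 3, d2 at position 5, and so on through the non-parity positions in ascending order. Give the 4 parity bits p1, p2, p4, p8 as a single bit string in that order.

Place data bits at non-power-of-two positions: b3=1, b5=1, b6=1, b7=0, b9=0, b10=0, b11=0, b12=1, b13=0, b14=0, b15=1.
p1 = XOR of data positions {3,5,7,9,11,13,15} = 1⊕1⊕0⊕0⊕0⊕0⊕1 = 1
p2 = XOR of data positions {3,6,7,10,11,14,15} = 1⊕1⊕0⊕0⊕0⊕0⊕1 = 1
p4 = XOR of data positions {5,6,7,12,13,14,15} = 1⊕1⊕0⊕1⊕0⊕0⊕1 = 0
p8 = XOR of data positions {9,10,11,12,13,14,15} = 0⊕0⊕0⊕1⊕0⊕0⊕1 = 0
Parity bits p1,p2,p4,p8 = 1100

1100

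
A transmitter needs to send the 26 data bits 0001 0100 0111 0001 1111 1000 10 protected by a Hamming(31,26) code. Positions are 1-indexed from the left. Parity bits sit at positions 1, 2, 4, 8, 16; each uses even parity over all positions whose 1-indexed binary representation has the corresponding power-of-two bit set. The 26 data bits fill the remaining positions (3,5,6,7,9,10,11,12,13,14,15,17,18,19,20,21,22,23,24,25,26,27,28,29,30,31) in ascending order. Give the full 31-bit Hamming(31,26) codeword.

Place data bits at non-power-of-two positions: b3=0, b5=0, b6=0, b7=1, b9=0, b10=1, b11=0, b12=0, b13=0, b14=1, b15=1, b17=1, b18=0, b19=0, b20=0, b21=1, b22=1, b23=1, b24=1, b25=1, b26=1, b27=0, b28=0, b29=0, b30=1, b31=0.
p1 = XOR of data positions {3,5,7,9,11,13,15,17,19,21,23,25,27,29,31} = 0⊕0⊕1⊕0⊕0⊕0⊕1⊕1⊕0⊕1⊕1⊕1⊕0⊕0⊕0 = 0
p2 = XOR of data positions {3,6,7,10,11,14,15,18,19,22,23,26,27,30,31} = 0⊕0⊕1⊕1⊕0⊕1⊕1⊕0⊕0⊕1⊕1⊕1⊕0⊕1⊕0 = 0
p4 = XOR of data positions {5,6,7,12,13,14,15,20,21,22,23,28,29,30,31} = 0⊕0⊕1⊕0⊕0⊕1⊕1⊕0⊕1⊕1⊕1⊕0⊕0⊕1⊕0 = 1
p8 = XOR of data positions {9,10,11,12,13,14,15,24,25,26,27,28,29,30,31} = 0⊕1⊕0⊕0⊕0⊕1⊕1⊕1⊕1⊕1⊕0⊕0⊕0⊕1⊕0 = 1
p16 = XOR of data positions {17,18,19,20,21,22,23,24,25,26,27,28,29,30,31} = 1⊕0⊕0⊕0⊕1⊕1⊕1⊕1⊕1⊕1⊕0⊕0⊕0⊕1⊕0 = 0
Codeword b1..b31 = 0001001101000110100011111100010

0001001101000110100011111100010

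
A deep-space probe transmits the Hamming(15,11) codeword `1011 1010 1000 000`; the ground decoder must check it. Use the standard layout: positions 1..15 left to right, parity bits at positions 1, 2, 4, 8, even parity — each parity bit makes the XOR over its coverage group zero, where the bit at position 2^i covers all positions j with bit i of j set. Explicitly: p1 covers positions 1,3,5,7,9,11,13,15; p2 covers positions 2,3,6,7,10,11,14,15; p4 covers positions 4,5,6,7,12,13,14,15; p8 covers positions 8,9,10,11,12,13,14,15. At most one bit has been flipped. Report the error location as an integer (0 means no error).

13

s1: b1⊕b3⊕b5⊕b7⊕b9⊕b11⊕b13⊕b15 = 1⊕1⊕1⊕1⊕1⊕0⊕0⊕0 = 1
s2: b2⊕b3⊕b6⊕b7⊕b10⊕b11⊕b14⊕b15 = 0⊕1⊕0⊕1⊕0⊕0⊕0⊕0 = 0
s4: b4⊕b5⊕b6⊕b7⊕b12⊕b13⊕b14⊕b15 = 1⊕1⊕0⊕1⊕0⊕0⊕0⊕0 = 1
s8: b8⊕b9⊕b10⊕b11⊕b12⊕b13⊕b14⊕b15 = 0⊕1⊕0⊕0⊕0⊕0⊕0⊕0 = 1
Syndrome (s8...s1) = 1101 → position 13.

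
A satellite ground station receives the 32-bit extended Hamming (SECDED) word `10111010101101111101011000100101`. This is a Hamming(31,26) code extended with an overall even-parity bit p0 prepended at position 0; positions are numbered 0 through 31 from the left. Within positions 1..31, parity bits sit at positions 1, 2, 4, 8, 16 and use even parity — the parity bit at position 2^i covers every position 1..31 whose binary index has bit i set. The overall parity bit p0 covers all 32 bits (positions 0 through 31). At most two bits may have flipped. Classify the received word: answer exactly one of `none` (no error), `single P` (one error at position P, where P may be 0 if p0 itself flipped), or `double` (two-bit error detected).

single 15

s1: b1⊕b3⊕b5⊕b7⊕b9⊕b11⊕b13⊕b15⊕b17⊕b19⊕b21⊕b23⊕b25⊕b27⊕b29⊕b31 = 0⊕1⊕0⊕0⊕0⊕1⊕1⊕1⊕1⊕1⊕1⊕0⊕0⊕0⊕1⊕1 = 1
s2: b2⊕b3⊕b6⊕b7⊕b10⊕b11⊕b14⊕b15⊕b18⊕b19⊕b22⊕b23⊕b26⊕b27⊕b30⊕b31 = 1⊕1⊕1⊕0⊕1⊕1⊕1⊕1⊕0⊕1⊕1⊕0⊕1⊕0⊕0⊕1 = 1
s4: b4⊕b5⊕b6⊕b7⊕b12⊕b13⊕b14⊕b15⊕b20⊕b21⊕b22⊕b23⊕b28⊕b29⊕b30⊕b31 = 1⊕0⊕1⊕0⊕0⊕1⊕1⊕1⊕0⊕1⊕1⊕0⊕0⊕1⊕0⊕1 = 1
s8: b8⊕b9⊕b10⊕b11⊕b12⊕b13⊕b14⊕b15⊕b24⊕b25⊕b26⊕b27⊕b28⊕b29⊕b30⊕b31 = 1⊕0⊕1⊕1⊕0⊕1⊕1⊕1⊕0⊕0⊕1⊕0⊕0⊕1⊕0⊕1 = 1
s16: b16⊕b17⊕b18⊕b19⊕b20⊕b21⊕b22⊕b23⊕b24⊕b25⊕b26⊕b27⊕b28⊕b29⊕b30⊕b31 = 1⊕1⊕0⊕1⊕0⊕1⊕1⊕0⊕0⊕0⊕1⊕0⊕0⊕1⊕0⊕1 = 0
Syndrome (s16...s1) = 01111 → position 15.
Overall parity (XOR of all 32 bits, including p0): 1⊕0⊕1⊕1⊕1⊕0⊕1⊕0⊕1⊕0⊕1⊕1⊕0⊕1⊕1⊕1⊕1⊕1⊕0⊕1⊕0⊕1⊕1⊕0⊕0⊕0⊕1⊕0⊕0⊕1⊕0⊕1 = 1
Overall=1, syndrome position=15 → single-bit error at position 15.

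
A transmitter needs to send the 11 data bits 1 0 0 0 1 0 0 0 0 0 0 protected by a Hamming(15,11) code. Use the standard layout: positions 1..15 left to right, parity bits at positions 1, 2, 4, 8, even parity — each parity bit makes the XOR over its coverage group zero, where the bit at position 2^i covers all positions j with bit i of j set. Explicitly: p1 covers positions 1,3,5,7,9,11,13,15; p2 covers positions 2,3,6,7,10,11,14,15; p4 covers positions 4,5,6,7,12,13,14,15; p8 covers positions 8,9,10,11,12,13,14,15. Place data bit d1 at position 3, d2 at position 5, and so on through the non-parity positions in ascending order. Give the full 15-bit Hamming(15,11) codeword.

Place data bits at non-power-of-two positions: b3=1, b5=0, b6=0, b7=0, b9=1, b10=0, b11=0, b12=0, b13=0, b14=0, b15=0.
p1 = XOR of data positions {3,5,7,9,11,13,15} = 1⊕0⊕0⊕1⊕0⊕0⊕0 = 0
p2 = XOR of data positions {3,6,7,10,11,14,15} = 1⊕0⊕0⊕0⊕0⊕0⊕0 = 1
p4 = XOR of data positions {5,6,7,12,13,14,15} = 0⊕0⊕0⊕0⊕0⊕0⊕0 = 0
p8 = XOR of data positions {9,10,11,12,13,14,15} = 1⊕0⊕0⊕0⊕0⊕0⊕0 = 1
Codeword b1..b15 = 011000011000000

011000011000000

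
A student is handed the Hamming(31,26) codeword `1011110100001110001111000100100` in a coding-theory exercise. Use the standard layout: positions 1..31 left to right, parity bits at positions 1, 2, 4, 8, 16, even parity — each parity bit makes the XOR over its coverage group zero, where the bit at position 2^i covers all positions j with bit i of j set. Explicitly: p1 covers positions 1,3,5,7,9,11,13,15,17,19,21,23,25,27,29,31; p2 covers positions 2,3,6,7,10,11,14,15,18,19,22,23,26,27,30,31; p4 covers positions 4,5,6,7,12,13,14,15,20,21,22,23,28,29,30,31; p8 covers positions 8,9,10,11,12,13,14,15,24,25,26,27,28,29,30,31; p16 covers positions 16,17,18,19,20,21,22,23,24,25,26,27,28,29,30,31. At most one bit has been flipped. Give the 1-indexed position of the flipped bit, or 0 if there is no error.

2

s1: b1⊕b3⊕b5⊕b7⊕b9⊕b11⊕b13⊕b15⊕b17⊕b19⊕b21⊕b23⊕b25⊕b27⊕b29⊕b31 = 1⊕1⊕1⊕0⊕0⊕0⊕1⊕1⊕0⊕1⊕1⊕0⊕0⊕0⊕1⊕0 = 0
s2: b2⊕b3⊕b6⊕b7⊕b10⊕b11⊕b14⊕b15⊕b18⊕b19⊕b22⊕b23⊕b26⊕b27⊕b30⊕b31 = 0⊕1⊕1⊕0⊕0⊕0⊕1⊕1⊕0⊕1⊕1⊕0⊕1⊕0⊕0⊕0 = 1
s4: b4⊕b5⊕b6⊕b7⊕b12⊕b13⊕b14⊕b15⊕b20⊕b21⊕b22⊕b23⊕b28⊕b29⊕b30⊕b31 = 1⊕1⊕1⊕0⊕0⊕1⊕1⊕1⊕1⊕1⊕1⊕0⊕0⊕1⊕0⊕0 = 0
s8: b8⊕b9⊕b10⊕b11⊕b12⊕b13⊕b14⊕b15⊕b24⊕b25⊕b26⊕b27⊕b28⊕b29⊕b30⊕b31 = 1⊕0⊕0⊕0⊕0⊕1⊕1⊕1⊕0⊕0⊕1⊕0⊕0⊕1⊕0⊕0 = 0
s16: b16⊕b17⊕b18⊕b19⊕b20⊕b21⊕b22⊕b23⊕b24⊕b25⊕b26⊕b27⊕b28⊕b29⊕b30⊕b31 = 0⊕0⊕0⊕1⊕1⊕1⊕1⊕0⊕0⊕0⊕1⊕0⊕0⊕1⊕0⊕0 = 0
Syndrome (s16...s1) = 00010 → position 2.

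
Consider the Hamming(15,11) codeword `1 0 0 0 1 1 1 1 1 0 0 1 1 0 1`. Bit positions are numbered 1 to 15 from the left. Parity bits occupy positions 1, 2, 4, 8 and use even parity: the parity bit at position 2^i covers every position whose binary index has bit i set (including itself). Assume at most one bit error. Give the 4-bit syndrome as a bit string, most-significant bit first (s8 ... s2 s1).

1010

s1: b1⊕b3⊕b5⊕b7⊕b9⊕b11⊕b13⊕b15 = 1⊕0⊕1⊕1⊕1⊕0⊕1⊕1 = 0
s2: b2⊕b3⊕b6⊕b7⊕b10⊕b11⊕b14⊕b15 = 0⊕0⊕1⊕1⊕0⊕0⊕0⊕1 = 1
s4: b4⊕b5⊕b6⊕b7⊕b12⊕b13⊕b14⊕b15 = 0⊕1⊕1⊕1⊕1⊕1⊕0⊕1 = 0
s8: b8⊕b9⊕b10⊕b11⊕b12⊕b13⊕b14⊕b15 = 1⊕1⊕0⊕0⊕1⊕1⊕0⊕1 = 1
Syndrome (s8...s1) = 1010 → position 10.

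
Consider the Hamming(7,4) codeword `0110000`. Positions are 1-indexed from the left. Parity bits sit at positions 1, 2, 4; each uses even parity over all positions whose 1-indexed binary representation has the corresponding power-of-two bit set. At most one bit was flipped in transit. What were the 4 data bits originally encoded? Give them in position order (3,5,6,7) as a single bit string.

s1: b1⊕b3⊕b5⊕b7 = 0⊕1⊕0⊕0 = 1
s2: b2⊕b3⊕b6⊕b7 = 1⊕1⊕0⊕0 = 0
s4: b4⊕b5⊕b6⊕b7 = 0⊕0⊕0⊕0 = 0
Syndrome (s4...s1) = 001 → position 1.
Flip bit 1: corrected codeword = 1110000
Data bits at positions 3,5,6,7: 1000

1000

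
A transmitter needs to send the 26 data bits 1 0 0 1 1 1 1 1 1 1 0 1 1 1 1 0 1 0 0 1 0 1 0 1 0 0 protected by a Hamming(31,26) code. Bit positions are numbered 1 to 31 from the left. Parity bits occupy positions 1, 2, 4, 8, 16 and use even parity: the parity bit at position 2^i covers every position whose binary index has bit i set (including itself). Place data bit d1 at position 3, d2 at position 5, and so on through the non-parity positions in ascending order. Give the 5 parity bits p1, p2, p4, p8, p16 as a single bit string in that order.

01110

Place data bits at non-power-of-two positions: b3=1, b5=0, b6=0, b7=1, b9=1, b10=1, b11=1, b12=1, b13=1, b14=1, b15=0, b17=1, b18=1, b19=1, b20=1, b21=0, b22=1, b23=0, b24=0, b25=1, b26=0, b27=1, b28=0, b29=1, b30=0, b31=0.
p1 = XOR of data positions {3,5,7,9,11,13,15,17,19,21,23,25,27,29,31} = 1⊕0⊕1⊕1⊕1⊕1⊕0⊕1⊕1⊕0⊕0⊕1⊕1⊕1⊕0 = 0
p2 = XOR of data positions {3,6,7,10,11,14,15,18,19,22,23,26,27,30,31} = 1⊕0⊕1⊕1⊕1⊕1⊕0⊕1⊕1⊕1⊕0⊕0⊕1⊕0⊕0 = 1
p4 = XOR of data positions {5,6,7,12,13,14,15,20,21,22,23,28,29,30,31} = 0⊕0⊕1⊕1⊕1⊕1⊕0⊕1⊕0⊕1⊕0⊕0⊕1⊕0⊕0 = 1
p8 = XOR of data positions {9,10,11,12,13,14,15,24,25,26,27,28,29,30,31} = 1⊕1⊕1⊕1⊕1⊕1⊕0⊕0⊕1⊕0⊕1⊕0⊕1⊕0⊕0 = 1
p16 = XOR of data positions {17,18,19,20,21,22,23,24,25,26,27,28,29,30,31} = 1⊕1⊕1⊕1⊕0⊕1⊕0⊕0⊕1⊕0⊕1⊕0⊕1⊕0⊕0 = 0
Parity bits p1,p2,p4,p8,p16 = 01110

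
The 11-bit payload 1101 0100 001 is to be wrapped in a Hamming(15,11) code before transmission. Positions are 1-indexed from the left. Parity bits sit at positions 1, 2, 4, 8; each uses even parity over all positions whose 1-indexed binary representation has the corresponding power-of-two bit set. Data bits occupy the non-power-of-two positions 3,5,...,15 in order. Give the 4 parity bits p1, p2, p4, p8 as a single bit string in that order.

0010

Place data bits at non-power-of-two positions: b3=1, b5=1, b6=0, b7=1, b9=0, b10=1, b11=0, b12=0, b13=0, b14=0, b15=1.
p1 = XOR of data positions {3,5,7,9,11,13,15} = 1⊕1⊕1⊕0⊕0⊕0⊕1 = 0
p2 = XOR of data positions {3,6,7,10,11,14,15} = 1⊕0⊕1⊕1⊕0⊕0⊕1 = 0
p4 = XOR of data positions {5,6,7,12,13,14,15} = 1⊕0⊕1⊕0⊕0⊕0⊕1 = 1
p8 = XOR of data positions {9,10,11,12,13,14,15} = 0⊕1⊕0⊕0⊕0⊕0⊕1 = 0
Parity bits p1,p2,p4,p8 = 0010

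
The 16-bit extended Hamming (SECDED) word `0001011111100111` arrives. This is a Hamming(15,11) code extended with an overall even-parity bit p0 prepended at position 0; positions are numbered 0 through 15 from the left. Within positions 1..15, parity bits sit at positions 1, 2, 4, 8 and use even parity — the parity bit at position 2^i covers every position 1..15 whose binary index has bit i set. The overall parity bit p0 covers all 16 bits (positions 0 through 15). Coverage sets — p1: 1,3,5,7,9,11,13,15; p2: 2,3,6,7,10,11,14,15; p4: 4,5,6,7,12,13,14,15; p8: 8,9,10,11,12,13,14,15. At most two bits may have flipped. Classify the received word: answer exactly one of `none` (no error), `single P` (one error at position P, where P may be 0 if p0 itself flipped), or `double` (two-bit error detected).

s1: b1⊕b3⊕b5⊕b7⊕b9⊕b11⊕b13⊕b15 = 0⊕1⊕1⊕1⊕1⊕0⊕1⊕1 = 0
s2: b2⊕b3⊕b6⊕b7⊕b10⊕b11⊕b14⊕b15 = 0⊕1⊕1⊕1⊕1⊕0⊕1⊕1 = 0
s4: b4⊕b5⊕b6⊕b7⊕b12⊕b13⊕b14⊕b15 = 0⊕1⊕1⊕1⊕0⊕1⊕1⊕1 = 0
s8: b8⊕b9⊕b10⊕b11⊕b12⊕b13⊕b14⊕b15 = 1⊕1⊕1⊕0⊕0⊕1⊕1⊕1 = 0
Syndrome (s8...s1) = 0000 → position 0 (no error).
Overall parity (XOR of all 16 bits, including p0): 0⊕0⊕0⊕1⊕0⊕1⊕1⊕1⊕1⊕1⊕1⊕0⊕0⊕1⊕1⊕1 = 0
Overall=0, syndrome position=0 → no error.

none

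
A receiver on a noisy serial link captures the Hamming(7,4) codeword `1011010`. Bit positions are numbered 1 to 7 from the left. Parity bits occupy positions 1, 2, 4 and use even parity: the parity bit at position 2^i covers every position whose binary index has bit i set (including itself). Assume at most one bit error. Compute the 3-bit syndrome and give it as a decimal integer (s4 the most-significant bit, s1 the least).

s1: b1⊕b3⊕b5⊕b7 = 1⊕1⊕0⊕0 = 0
s2: b2⊕b3⊕b6⊕b7 = 0⊕1⊕1⊕0 = 0
s4: b4⊕b5⊕b6⊕b7 = 1⊕0⊕1⊕0 = 0
Syndrome (s4...s1) = 000 → position 0 (no error).

0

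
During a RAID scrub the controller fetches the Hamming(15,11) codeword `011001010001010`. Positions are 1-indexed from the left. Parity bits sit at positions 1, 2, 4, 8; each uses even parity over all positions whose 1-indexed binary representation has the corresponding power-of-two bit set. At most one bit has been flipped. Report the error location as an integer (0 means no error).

13

s1: b1⊕b3⊕b5⊕b7⊕b9⊕b11⊕b13⊕b15 = 0⊕1⊕0⊕0⊕0⊕0⊕0⊕0 = 1
s2: b2⊕b3⊕b6⊕b7⊕b10⊕b11⊕b14⊕b15 = 1⊕1⊕1⊕0⊕0⊕0⊕1⊕0 = 0
s4: b4⊕b5⊕b6⊕b7⊕b12⊕b13⊕b14⊕b15 = 0⊕0⊕1⊕0⊕1⊕0⊕1⊕0 = 1
s8: b8⊕b9⊕b10⊕b11⊕b12⊕b13⊕b14⊕b15 = 1⊕0⊕0⊕0⊕1⊕0⊕1⊕0 = 1
Syndrome (s8...s1) = 1101 → position 13.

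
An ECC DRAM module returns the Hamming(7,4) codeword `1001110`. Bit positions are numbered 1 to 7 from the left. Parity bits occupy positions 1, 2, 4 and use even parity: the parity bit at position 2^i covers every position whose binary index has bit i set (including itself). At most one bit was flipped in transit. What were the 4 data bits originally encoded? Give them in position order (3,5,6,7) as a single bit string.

s1: b1⊕b3⊕b5⊕b7 = 1⊕0⊕1⊕0 = 0
s2: b2⊕b3⊕b6⊕b7 = 0⊕0⊕1⊕0 = 1
s4: b4⊕b5⊕b6⊕b7 = 1⊕1⊕1⊕0 = 1
Syndrome (s4...s1) = 110 → position 6.
Flip bit 6: corrected codeword = 1001100
Data bits at positions 3,5,6,7: 0100

0100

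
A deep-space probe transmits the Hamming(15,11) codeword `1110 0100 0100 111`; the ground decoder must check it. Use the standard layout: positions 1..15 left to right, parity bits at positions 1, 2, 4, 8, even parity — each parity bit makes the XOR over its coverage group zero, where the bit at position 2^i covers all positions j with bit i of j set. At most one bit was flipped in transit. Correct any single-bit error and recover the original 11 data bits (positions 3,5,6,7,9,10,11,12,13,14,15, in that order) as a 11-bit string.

s1: b1⊕b3⊕b5⊕b7⊕b9⊕b11⊕b13⊕b15 = 1⊕1⊕0⊕0⊕0⊕0⊕1⊕1 = 0
s2: b2⊕b3⊕b6⊕b7⊕b10⊕b11⊕b14⊕b15 = 1⊕1⊕1⊕0⊕1⊕0⊕1⊕1 = 0
s4: b4⊕b5⊕b6⊕b7⊕b12⊕b13⊕b14⊕b15 = 0⊕0⊕1⊕0⊕0⊕1⊕1⊕1 = 0
s8: b8⊕b9⊕b10⊕b11⊕b12⊕b13⊕b14⊕b15 = 0⊕0⊕1⊕0⊕0⊕1⊕1⊕1 = 0
Syndrome (s8...s1) = 0000 → position 0 (no error).
No correction needed.
Data bits at positions 3,5,6,7,9,10,11,12,13,14,15: 10100100111

10100100111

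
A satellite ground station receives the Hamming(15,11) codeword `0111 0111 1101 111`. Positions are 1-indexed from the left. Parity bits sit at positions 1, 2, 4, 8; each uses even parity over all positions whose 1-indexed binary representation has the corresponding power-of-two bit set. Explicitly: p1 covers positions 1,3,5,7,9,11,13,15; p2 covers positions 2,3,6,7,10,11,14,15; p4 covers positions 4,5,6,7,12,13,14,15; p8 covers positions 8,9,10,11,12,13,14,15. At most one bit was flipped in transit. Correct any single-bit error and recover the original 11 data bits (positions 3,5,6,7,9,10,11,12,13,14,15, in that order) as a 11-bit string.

10111101110

s1: b1⊕b3⊕b5⊕b7⊕b9⊕b11⊕b13⊕b15 = 0⊕1⊕0⊕1⊕1⊕0⊕1⊕1 = 1
s2: b2⊕b3⊕b6⊕b7⊕b10⊕b11⊕b14⊕b15 = 1⊕1⊕1⊕1⊕1⊕0⊕1⊕1 = 1
s4: b4⊕b5⊕b6⊕b7⊕b12⊕b13⊕b14⊕b15 = 1⊕0⊕1⊕1⊕1⊕1⊕1⊕1 = 1
s8: b8⊕b9⊕b10⊕b11⊕b12⊕b13⊕b14⊕b15 = 1⊕1⊕1⊕0⊕1⊕1⊕1⊕1 = 1
Syndrome (s8...s1) = 1111 → position 15.
Flip bit 15: corrected codeword = 011101111101110
Data bits at positions 3,5,6,7,9,10,11,12,13,14,15: 10111101110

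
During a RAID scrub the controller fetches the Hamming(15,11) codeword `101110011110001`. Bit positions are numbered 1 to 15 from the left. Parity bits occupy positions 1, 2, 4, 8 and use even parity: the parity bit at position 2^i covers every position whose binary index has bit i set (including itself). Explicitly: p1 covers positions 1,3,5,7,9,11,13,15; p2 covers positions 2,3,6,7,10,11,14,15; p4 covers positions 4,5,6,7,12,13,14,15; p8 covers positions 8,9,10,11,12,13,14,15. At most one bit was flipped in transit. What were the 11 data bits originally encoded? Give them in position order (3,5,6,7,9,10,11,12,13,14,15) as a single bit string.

11001111001

s1: b1⊕b3⊕b5⊕b7⊕b9⊕b11⊕b13⊕b15 = 1⊕1⊕1⊕0⊕1⊕1⊕0⊕1 = 0
s2: b2⊕b3⊕b6⊕b7⊕b10⊕b11⊕b14⊕b15 = 0⊕1⊕0⊕0⊕1⊕1⊕0⊕1 = 0
s4: b4⊕b5⊕b6⊕b7⊕b12⊕b13⊕b14⊕b15 = 1⊕1⊕0⊕0⊕0⊕0⊕0⊕1 = 1
s8: b8⊕b9⊕b10⊕b11⊕b12⊕b13⊕b14⊕b15 = 1⊕1⊕1⊕1⊕0⊕0⊕0⊕1 = 1
Syndrome (s8...s1) = 1100 → position 12.
Flip bit 12: corrected codeword = 101110011111001
Data bits at positions 3,5,6,7,9,10,11,12,13,14,15: 11001111001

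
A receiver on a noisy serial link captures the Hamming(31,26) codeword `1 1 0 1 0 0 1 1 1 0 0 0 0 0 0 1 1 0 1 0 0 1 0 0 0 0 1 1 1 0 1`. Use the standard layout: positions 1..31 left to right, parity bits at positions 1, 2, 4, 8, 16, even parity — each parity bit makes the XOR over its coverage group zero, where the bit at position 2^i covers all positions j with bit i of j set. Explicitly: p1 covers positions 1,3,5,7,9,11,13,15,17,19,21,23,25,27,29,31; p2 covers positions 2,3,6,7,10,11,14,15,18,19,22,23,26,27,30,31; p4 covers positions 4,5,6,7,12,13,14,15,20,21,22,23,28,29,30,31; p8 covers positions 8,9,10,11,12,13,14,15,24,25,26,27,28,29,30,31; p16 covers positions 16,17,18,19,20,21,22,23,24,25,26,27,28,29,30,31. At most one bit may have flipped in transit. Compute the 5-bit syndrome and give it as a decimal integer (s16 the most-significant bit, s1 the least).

0

s1: b1⊕b3⊕b5⊕b7⊕b9⊕b11⊕b13⊕b15⊕b17⊕b19⊕b21⊕b23⊕b25⊕b27⊕b29⊕b31 = 1⊕0⊕0⊕1⊕1⊕0⊕0⊕0⊕1⊕1⊕0⊕0⊕0⊕1⊕1⊕1 = 0
s2: b2⊕b3⊕b6⊕b7⊕b10⊕b11⊕b14⊕b15⊕b18⊕b19⊕b22⊕b23⊕b26⊕b27⊕b30⊕b31 = 1⊕0⊕0⊕1⊕0⊕0⊕0⊕0⊕0⊕1⊕1⊕0⊕0⊕1⊕0⊕1 = 0
s4: b4⊕b5⊕b6⊕b7⊕b12⊕b13⊕b14⊕b15⊕b20⊕b21⊕b22⊕b23⊕b28⊕b29⊕b30⊕b31 = 1⊕0⊕0⊕1⊕0⊕0⊕0⊕0⊕0⊕0⊕1⊕0⊕1⊕1⊕0⊕1 = 0
s8: b8⊕b9⊕b10⊕b11⊕b12⊕b13⊕b14⊕b15⊕b24⊕b25⊕b26⊕b27⊕b28⊕b29⊕b30⊕b31 = 1⊕1⊕0⊕0⊕0⊕0⊕0⊕0⊕0⊕0⊕0⊕1⊕1⊕1⊕0⊕1 = 0
s16: b16⊕b17⊕b18⊕b19⊕b20⊕b21⊕b22⊕b23⊕b24⊕b25⊕b26⊕b27⊕b28⊕b29⊕b30⊕b31 = 1⊕1⊕0⊕1⊕0⊕0⊕1⊕0⊕0⊕0⊕0⊕1⊕1⊕1⊕0⊕1 = 0
Syndrome (s16...s1) = 00000 → position 0 (no error).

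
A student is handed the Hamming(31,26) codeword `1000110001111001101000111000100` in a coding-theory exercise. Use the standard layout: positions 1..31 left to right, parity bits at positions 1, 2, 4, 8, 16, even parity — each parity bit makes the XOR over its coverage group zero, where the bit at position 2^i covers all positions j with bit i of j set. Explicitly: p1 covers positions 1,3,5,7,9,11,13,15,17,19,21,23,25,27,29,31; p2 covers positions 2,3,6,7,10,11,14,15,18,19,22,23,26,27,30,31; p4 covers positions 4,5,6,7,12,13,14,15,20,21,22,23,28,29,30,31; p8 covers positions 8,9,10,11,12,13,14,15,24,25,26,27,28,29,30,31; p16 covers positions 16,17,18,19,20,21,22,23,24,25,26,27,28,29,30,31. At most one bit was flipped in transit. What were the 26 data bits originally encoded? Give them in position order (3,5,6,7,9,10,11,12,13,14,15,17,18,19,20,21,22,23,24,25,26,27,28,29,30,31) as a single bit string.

s1: b1⊕b3⊕b5⊕b7⊕b9⊕b11⊕b13⊕b15⊕b17⊕b19⊕b21⊕b23⊕b25⊕b27⊕b29⊕b31 = 1⊕0⊕1⊕0⊕0⊕1⊕1⊕0⊕1⊕1⊕0⊕1⊕1⊕0⊕1⊕0 = 1
s2: b2⊕b3⊕b6⊕b7⊕b10⊕b11⊕b14⊕b15⊕b18⊕b19⊕b22⊕b23⊕b26⊕b27⊕b30⊕b31 = 0⊕0⊕1⊕0⊕1⊕1⊕0⊕0⊕0⊕1⊕0⊕1⊕0⊕0⊕0⊕0 = 1
s4: b4⊕b5⊕b6⊕b7⊕b12⊕b13⊕b14⊕b15⊕b20⊕b21⊕b22⊕b23⊕b28⊕b29⊕b30⊕b31 = 0⊕1⊕1⊕0⊕1⊕1⊕0⊕0⊕0⊕0⊕0⊕1⊕0⊕1⊕0⊕0 = 0
s8: b8⊕b9⊕b10⊕b11⊕b12⊕b13⊕b14⊕b15⊕b24⊕b25⊕b26⊕b27⊕b28⊕b29⊕b30⊕b31 = 0⊕0⊕1⊕1⊕1⊕1⊕0⊕0⊕1⊕1⊕0⊕0⊕0⊕1⊕0⊕0 = 1
s16: b16⊕b17⊕b18⊕b19⊕b20⊕b21⊕b22⊕b23⊕b24⊕b25⊕b26⊕b27⊕b28⊕b29⊕b30⊕b31 = 1⊕1⊕0⊕1⊕0⊕0⊕0⊕1⊕1⊕1⊕0⊕0⊕0⊕1⊕0⊕0 = 1
Syndrome (s16...s1) = 11011 → position 27.
Flip bit 27: corrected codeword = 1000110001111001101000111010100
Data bits at positions 3,5,6,7,9,10,11,12,13,14,15,17,18,19,20,21,22,23,24,25,26,27,28,29,30,31: 01100111100101000111010100

01100111100101000111010100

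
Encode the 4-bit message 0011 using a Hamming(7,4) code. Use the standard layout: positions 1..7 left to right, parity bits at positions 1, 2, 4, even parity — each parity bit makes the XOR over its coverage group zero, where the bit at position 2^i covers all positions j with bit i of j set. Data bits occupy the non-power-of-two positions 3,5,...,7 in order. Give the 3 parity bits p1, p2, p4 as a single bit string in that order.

Place data bits at non-power-of-two positions: b3=0, b5=0, b6=1, b7=1.
p1 = XOR of data positions {3,5,7} = 0⊕0⊕1 = 1
p2 = XOR of data positions {3,6,7} = 0⊕1⊕1 = 0
p4 = XOR of data positions {5,6,7} = 0⊕1⊕1 = 0
Parity bits p1,p2,p4 = 100

100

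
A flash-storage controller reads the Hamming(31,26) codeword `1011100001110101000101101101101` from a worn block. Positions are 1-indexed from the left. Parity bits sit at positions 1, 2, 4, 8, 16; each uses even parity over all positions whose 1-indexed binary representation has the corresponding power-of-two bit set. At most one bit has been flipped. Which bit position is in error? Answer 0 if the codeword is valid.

24

s1: b1⊕b3⊕b5⊕b7⊕b9⊕b11⊕b13⊕b15⊕b17⊕b19⊕b21⊕b23⊕b25⊕b27⊕b29⊕b31 = 1⊕1⊕1⊕0⊕0⊕1⊕0⊕0⊕0⊕0⊕0⊕1⊕1⊕0⊕1⊕1 = 0
s2: b2⊕b3⊕b6⊕b7⊕b10⊕b11⊕b14⊕b15⊕b18⊕b19⊕b22⊕b23⊕b26⊕b27⊕b30⊕b31 = 0⊕1⊕0⊕0⊕1⊕1⊕1⊕0⊕0⊕0⊕1⊕1⊕1⊕0⊕0⊕1 = 0
s4: b4⊕b5⊕b6⊕b7⊕b12⊕b13⊕b14⊕b15⊕b20⊕b21⊕b22⊕b23⊕b28⊕b29⊕b30⊕b31 = 1⊕1⊕0⊕0⊕1⊕0⊕1⊕0⊕1⊕0⊕1⊕1⊕1⊕1⊕0⊕1 = 0
s8: b8⊕b9⊕b10⊕b11⊕b12⊕b13⊕b14⊕b15⊕b24⊕b25⊕b26⊕b27⊕b28⊕b29⊕b30⊕b31 = 0⊕0⊕1⊕1⊕1⊕0⊕1⊕0⊕0⊕1⊕1⊕0⊕1⊕1⊕0⊕1 = 1
s16: b16⊕b17⊕b18⊕b19⊕b20⊕b21⊕b22⊕b23⊕b24⊕b25⊕b26⊕b27⊕b28⊕b29⊕b30⊕b31 = 1⊕0⊕0⊕0⊕1⊕0⊕1⊕1⊕0⊕1⊕1⊕0⊕1⊕1⊕0⊕1 = 1
Syndrome (s16...s1) = 11000 → position 24.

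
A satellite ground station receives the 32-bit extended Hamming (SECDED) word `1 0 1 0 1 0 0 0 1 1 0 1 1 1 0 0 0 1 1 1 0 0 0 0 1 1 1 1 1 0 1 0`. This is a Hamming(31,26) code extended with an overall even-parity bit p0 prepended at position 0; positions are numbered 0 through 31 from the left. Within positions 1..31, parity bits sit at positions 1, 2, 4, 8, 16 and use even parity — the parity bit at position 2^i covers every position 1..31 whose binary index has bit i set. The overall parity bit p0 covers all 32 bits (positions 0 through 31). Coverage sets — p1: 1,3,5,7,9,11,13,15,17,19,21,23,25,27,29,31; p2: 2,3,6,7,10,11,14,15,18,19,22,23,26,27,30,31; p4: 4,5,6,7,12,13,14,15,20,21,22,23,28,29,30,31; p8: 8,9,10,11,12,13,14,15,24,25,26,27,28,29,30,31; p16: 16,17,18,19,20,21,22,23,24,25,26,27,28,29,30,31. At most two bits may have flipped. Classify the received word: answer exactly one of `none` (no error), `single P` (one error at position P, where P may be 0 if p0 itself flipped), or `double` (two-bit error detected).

single 31

s1: b1⊕b3⊕b5⊕b7⊕b9⊕b11⊕b13⊕b15⊕b17⊕b19⊕b21⊕b23⊕b25⊕b27⊕b29⊕b31 = 0⊕0⊕0⊕0⊕1⊕1⊕1⊕0⊕1⊕1⊕0⊕0⊕1⊕1⊕0⊕0 = 1
s2: b2⊕b3⊕b6⊕b7⊕b10⊕b11⊕b14⊕b15⊕b18⊕b19⊕b22⊕b23⊕b26⊕b27⊕b30⊕b31 = 1⊕0⊕0⊕0⊕0⊕1⊕0⊕0⊕1⊕1⊕0⊕0⊕1⊕1⊕1⊕0 = 1
s4: b4⊕b5⊕b6⊕b7⊕b12⊕b13⊕b14⊕b15⊕b20⊕b21⊕b22⊕b23⊕b28⊕b29⊕b30⊕b31 = 1⊕0⊕0⊕0⊕1⊕1⊕0⊕0⊕0⊕0⊕0⊕0⊕1⊕0⊕1⊕0 = 1
s8: b8⊕b9⊕b10⊕b11⊕b12⊕b13⊕b14⊕b15⊕b24⊕b25⊕b26⊕b27⊕b28⊕b29⊕b30⊕b31 = 1⊕1⊕0⊕1⊕1⊕1⊕0⊕0⊕1⊕1⊕1⊕1⊕1⊕0⊕1⊕0 = 1
s16: b16⊕b17⊕b18⊕b19⊕b20⊕b21⊕b22⊕b23⊕b24⊕b25⊕b26⊕b27⊕b28⊕b29⊕b30⊕b31 = 0⊕1⊕1⊕1⊕0⊕0⊕0⊕0⊕1⊕1⊕1⊕1⊕1⊕0⊕1⊕0 = 1
Syndrome (s16...s1) = 11111 → position 31.
Overall parity (XOR of all 32 bits, including p0): 1⊕0⊕1⊕0⊕1⊕0⊕0⊕0⊕1⊕1⊕0⊕1⊕1⊕1⊕0⊕0⊕0⊕1⊕1⊕1⊕0⊕0⊕0⊕0⊕1⊕1⊕1⊕1⊕1⊕0⊕1⊕0 = 1
Overall=1, syndrome position=31 → single-bit error at position 31.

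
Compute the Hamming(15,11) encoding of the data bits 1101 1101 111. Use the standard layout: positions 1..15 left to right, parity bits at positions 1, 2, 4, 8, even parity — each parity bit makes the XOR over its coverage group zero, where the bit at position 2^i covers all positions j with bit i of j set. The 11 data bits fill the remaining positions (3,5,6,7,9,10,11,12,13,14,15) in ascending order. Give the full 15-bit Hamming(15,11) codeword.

011010101101111

Place data bits at non-power-of-two positions: b3=1, b5=1, b6=0, b7=1, b9=1, b10=1, b11=0, b12=1, b13=1, b14=1, b15=1.
p1 = XOR of data positions {3,5,7,9,11,13,15} = 1⊕1⊕1⊕1⊕0⊕1⊕1 = 0
p2 = XOR of data positions {3,6,7,10,11,14,15} = 1⊕0⊕1⊕1⊕0⊕1⊕1 = 1
p4 = XOR of data positions {5,6,7,12,13,14,15} = 1⊕0⊕1⊕1⊕1⊕1⊕1 = 0
p8 = XOR of data positions {9,10,11,12,13,14,15} = 1⊕1⊕0⊕1⊕1⊕1⊕1 = 0
Codeword b1..b15 = 011010101101111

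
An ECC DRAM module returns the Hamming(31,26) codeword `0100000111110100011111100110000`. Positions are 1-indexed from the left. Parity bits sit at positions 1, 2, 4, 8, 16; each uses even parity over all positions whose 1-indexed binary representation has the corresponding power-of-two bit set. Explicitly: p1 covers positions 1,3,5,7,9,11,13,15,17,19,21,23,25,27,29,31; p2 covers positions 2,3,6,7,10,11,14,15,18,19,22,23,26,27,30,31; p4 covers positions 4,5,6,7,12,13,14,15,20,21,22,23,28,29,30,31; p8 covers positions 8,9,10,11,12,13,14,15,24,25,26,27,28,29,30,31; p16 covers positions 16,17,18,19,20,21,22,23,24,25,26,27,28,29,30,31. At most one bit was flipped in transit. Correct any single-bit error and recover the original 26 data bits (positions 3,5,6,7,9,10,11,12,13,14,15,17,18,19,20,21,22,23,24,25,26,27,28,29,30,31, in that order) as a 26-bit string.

s1: b1⊕b3⊕b5⊕b7⊕b9⊕b11⊕b13⊕b15⊕b17⊕b19⊕b21⊕b23⊕b25⊕b27⊕b29⊕b31 = 0⊕0⊕0⊕0⊕1⊕1⊕0⊕0⊕0⊕1⊕1⊕1⊕0⊕1⊕0⊕0 = 0
s2: b2⊕b3⊕b6⊕b7⊕b10⊕b11⊕b14⊕b15⊕b18⊕b19⊕b22⊕b23⊕b26⊕b27⊕b30⊕b31 = 1⊕0⊕0⊕0⊕1⊕1⊕1⊕0⊕1⊕1⊕1⊕1⊕1⊕1⊕0⊕0 = 0
s4: b4⊕b5⊕b6⊕b7⊕b12⊕b13⊕b14⊕b15⊕b20⊕b21⊕b22⊕b23⊕b28⊕b29⊕b30⊕b31 = 0⊕0⊕0⊕0⊕1⊕0⊕1⊕0⊕1⊕1⊕1⊕1⊕0⊕0⊕0⊕0 = 0
s8: b8⊕b9⊕b10⊕b11⊕b12⊕b13⊕b14⊕b15⊕b24⊕b25⊕b26⊕b27⊕b28⊕b29⊕b30⊕b31 = 1⊕1⊕1⊕1⊕1⊕0⊕1⊕0⊕0⊕0⊕1⊕1⊕0⊕0⊕0⊕0 = 0
s16: b16⊕b17⊕b18⊕b19⊕b20⊕b21⊕b22⊕b23⊕b24⊕b25⊕b26⊕b27⊕b28⊕b29⊕b30⊕b31 = 0⊕0⊕1⊕1⊕1⊕1⊕1⊕1⊕0⊕0⊕1⊕1⊕0⊕0⊕0⊕0 = 0
Syndrome (s16...s1) = 00000 → position 0 (no error).
No correction needed.
Data bits at positions 3,5,6,7,9,10,11,12,13,14,15,17,18,19,20,21,22,23,24,25,26,27,28,29,30,31: 00001111010011111100110000

00001111010011111100110000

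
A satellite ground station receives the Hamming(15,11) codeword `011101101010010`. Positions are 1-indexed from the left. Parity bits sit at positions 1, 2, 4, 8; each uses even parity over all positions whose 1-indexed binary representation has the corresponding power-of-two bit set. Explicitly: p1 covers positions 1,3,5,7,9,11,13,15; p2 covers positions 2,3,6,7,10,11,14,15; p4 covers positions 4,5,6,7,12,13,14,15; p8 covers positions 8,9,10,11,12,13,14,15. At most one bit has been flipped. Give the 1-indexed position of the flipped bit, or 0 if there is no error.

s1: b1⊕b3⊕b5⊕b7⊕b9⊕b11⊕b13⊕b15 = 0⊕1⊕0⊕1⊕1⊕1⊕0⊕0 = 0
s2: b2⊕b3⊕b6⊕b7⊕b10⊕b11⊕b14⊕b15 = 1⊕1⊕1⊕1⊕0⊕1⊕1⊕0 = 0
s4: b4⊕b5⊕b6⊕b7⊕b12⊕b13⊕b14⊕b15 = 1⊕0⊕1⊕1⊕0⊕0⊕1⊕0 = 0
s8: b8⊕b9⊕b10⊕b11⊕b12⊕b13⊕b14⊕b15 = 0⊕1⊕0⊕1⊕0⊕0⊕1⊕0 = 1
Syndrome (s8...s1) = 1000 → position 8.

8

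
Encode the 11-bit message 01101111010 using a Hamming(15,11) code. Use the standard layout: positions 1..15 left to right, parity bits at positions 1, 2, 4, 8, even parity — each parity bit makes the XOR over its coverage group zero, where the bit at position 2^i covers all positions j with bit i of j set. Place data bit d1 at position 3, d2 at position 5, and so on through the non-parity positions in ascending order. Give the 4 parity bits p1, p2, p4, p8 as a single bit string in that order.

Place data bits at non-power-of-two positions: b3=0, b5=1, b6=1, b7=0, b9=1, b10=1, b11=1, b12=1, b13=0, b14=1, b15=0.
p1 = XOR of data positions {3,5,7,9,11,13,15} = 0⊕1⊕0⊕1⊕1⊕0⊕0 = 1
p2 = XOR of data positions {3,6,7,10,11,14,15} = 0⊕1⊕0⊕1⊕1⊕1⊕0 = 0
p4 = XOR of data positions {5,6,7,12,13,14,15} = 1⊕1⊕0⊕1⊕0⊕1⊕0 = 0
p8 = XOR of data positions {9,10,11,12,13,14,15} = 1⊕1⊕1⊕1⊕0⊕1⊕0 = 1
Parity bits p1,p2,p4,p8 = 1001

1001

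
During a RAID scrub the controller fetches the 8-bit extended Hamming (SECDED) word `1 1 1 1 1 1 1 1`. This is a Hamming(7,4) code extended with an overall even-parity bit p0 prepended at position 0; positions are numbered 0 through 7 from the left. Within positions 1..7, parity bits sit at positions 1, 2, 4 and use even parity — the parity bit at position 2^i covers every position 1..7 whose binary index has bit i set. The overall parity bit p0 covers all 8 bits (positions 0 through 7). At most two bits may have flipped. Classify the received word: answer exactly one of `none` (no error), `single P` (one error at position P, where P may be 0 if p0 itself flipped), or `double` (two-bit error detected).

s1: b1⊕b3⊕b5⊕b7 = 1⊕1⊕1⊕1 = 0
s2: b2⊕b3⊕b6⊕b7 = 1⊕1⊕1⊕1 = 0
s4: b4⊕b5⊕b6⊕b7 = 1⊕1⊕1⊕1 = 0
Syndrome (s4...s1) = 000 → position 0 (no error).
Overall parity (XOR of all 8 bits, including p0): 1⊕1⊕1⊕1⊕1⊕1⊕1⊕1 = 0
Overall=0, syndrome position=0 → no error.

none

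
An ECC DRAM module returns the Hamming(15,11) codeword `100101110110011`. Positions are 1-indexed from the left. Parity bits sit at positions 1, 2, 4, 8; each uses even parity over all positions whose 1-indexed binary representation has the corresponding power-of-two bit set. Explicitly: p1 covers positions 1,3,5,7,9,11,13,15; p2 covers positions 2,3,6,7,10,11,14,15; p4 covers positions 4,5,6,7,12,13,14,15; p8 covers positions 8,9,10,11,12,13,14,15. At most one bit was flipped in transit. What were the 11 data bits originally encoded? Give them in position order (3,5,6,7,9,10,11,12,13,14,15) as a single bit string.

00110111011

s1: b1⊕b3⊕b5⊕b7⊕b9⊕b11⊕b13⊕b15 = 1⊕0⊕0⊕1⊕0⊕1⊕0⊕1 = 0
s2: b2⊕b3⊕b6⊕b7⊕b10⊕b11⊕b14⊕b15 = 0⊕0⊕1⊕1⊕1⊕1⊕1⊕1 = 0
s4: b4⊕b5⊕b6⊕b7⊕b12⊕b13⊕b14⊕b15 = 1⊕0⊕1⊕1⊕0⊕0⊕1⊕1 = 1
s8: b8⊕b9⊕b10⊕b11⊕b12⊕b13⊕b14⊕b15 = 1⊕0⊕1⊕1⊕0⊕0⊕1⊕1 = 1
Syndrome (s8...s1) = 1100 → position 12.
Flip bit 12: corrected codeword = 100101110111011
Data bits at positions 3,5,6,7,9,10,11,12,13,14,15: 00110111011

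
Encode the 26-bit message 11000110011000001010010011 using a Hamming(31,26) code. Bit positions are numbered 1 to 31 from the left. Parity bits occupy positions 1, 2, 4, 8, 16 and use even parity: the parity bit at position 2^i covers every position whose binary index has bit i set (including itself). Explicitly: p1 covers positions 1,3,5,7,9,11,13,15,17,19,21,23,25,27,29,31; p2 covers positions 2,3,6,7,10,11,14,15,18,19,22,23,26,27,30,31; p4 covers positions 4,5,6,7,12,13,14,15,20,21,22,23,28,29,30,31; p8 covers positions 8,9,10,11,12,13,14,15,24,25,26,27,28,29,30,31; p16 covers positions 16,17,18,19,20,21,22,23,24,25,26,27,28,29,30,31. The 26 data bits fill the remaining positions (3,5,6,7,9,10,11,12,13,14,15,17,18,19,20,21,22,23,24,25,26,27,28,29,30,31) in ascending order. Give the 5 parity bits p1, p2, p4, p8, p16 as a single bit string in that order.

Place data bits at non-power-of-two positions: b3=1, b5=1, b6=0, b7=0, b9=0, b10=1, b11=1, b12=0, b13=0, b14=1, b15=1, b17=0, b18=0, b19=0, b20=0, b21=0, b22=1, b23=0, b24=1, b25=0, b26=0, b27=1, b28=0, b29=0, b30=1, b31=1.
p1 = XOR of data positions {3,5,7,9,11,13,15,17,19,21,23,25,27,29,31} = 1⊕1⊕0⊕0⊕1⊕0⊕1⊕0⊕0⊕0⊕0⊕0⊕1⊕0⊕1 = 0
p2 = XOR of data positions {3,6,7,10,11,14,15,18,19,22,23,26,27,30,31} = 1⊕0⊕0⊕1⊕1⊕1⊕1⊕0⊕0⊕1⊕0⊕0⊕1⊕1⊕1 = 1
p4 = XOR of data positions {5,6,7,12,13,14,15,20,21,22,23,28,29,30,31} = 1⊕0⊕0⊕0⊕0⊕1⊕1⊕0⊕0⊕1⊕0⊕0⊕0⊕1⊕1 = 0
p8 = XOR of data positions {9,10,11,12,13,14,15,24,25,26,27,28,29,30,31} = 0⊕1⊕1⊕0⊕0⊕1⊕1⊕1⊕0⊕0⊕1⊕0⊕0⊕1⊕1 = 0
p16 = XOR of data positions {17,18,19,20,21,22,23,24,25,26,27,28,29,30,31} = 0⊕0⊕0⊕0⊕0⊕1⊕0⊕1⊕0⊕0⊕1⊕0⊕0⊕1⊕1 = 1
Parity bits p1,p2,p4,p8,p16 = 01001

01001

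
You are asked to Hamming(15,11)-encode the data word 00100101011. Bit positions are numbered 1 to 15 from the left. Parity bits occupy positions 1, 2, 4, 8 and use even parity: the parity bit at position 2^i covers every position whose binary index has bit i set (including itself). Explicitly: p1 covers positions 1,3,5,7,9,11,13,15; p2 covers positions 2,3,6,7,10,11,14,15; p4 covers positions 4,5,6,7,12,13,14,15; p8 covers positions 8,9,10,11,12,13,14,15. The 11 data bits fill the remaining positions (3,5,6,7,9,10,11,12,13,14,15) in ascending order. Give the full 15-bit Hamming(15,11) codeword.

100001000101011

Place data bits at non-power-of-two positions: b3=0, b5=0, b6=1, b7=0, b9=0, b10=1, b11=0, b12=1, b13=0, b14=1, b15=1.
p1 = XOR of data positions {3,5,7,9,11,13,15} = 0⊕0⊕0⊕0⊕0⊕0⊕1 = 1
p2 = XOR of data positions {3,6,7,10,11,14,15} = 0⊕1⊕0⊕1⊕0⊕1⊕1 = 0
p4 = XOR of data positions {5,6,7,12,13,14,15} = 0⊕1⊕0⊕1⊕0⊕1⊕1 = 0
p8 = XOR of data positions {9,10,11,12,13,14,15} = 0⊕1⊕0⊕1⊕0⊕1⊕1 = 0
Codeword b1..b15 = 100001000101011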